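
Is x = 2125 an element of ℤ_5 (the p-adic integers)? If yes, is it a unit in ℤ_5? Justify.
x ∈ ℤ_5 but not a unit; v_5(x) = 3 > 0

ℤ_5 = {x ∈ ℚ_5 : v_5(x) ≥ 0} and ℤ_5^× = {x ∈ ℤ_5 : v_5(x) = 0}. Here v_5(2125) = v_5(num) − v_5(den) = 3; compare against these criteria.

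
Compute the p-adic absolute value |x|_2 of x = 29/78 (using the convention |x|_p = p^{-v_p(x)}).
|29/78|_2 = 2

Step 1 — compute v_2(x) by factoring powers of 2 out of the numerator and denominator: v_2(29/78) = -1. Step 2 — apply |x|_p = p^{-v_p(x)} = 2^{1} = 2.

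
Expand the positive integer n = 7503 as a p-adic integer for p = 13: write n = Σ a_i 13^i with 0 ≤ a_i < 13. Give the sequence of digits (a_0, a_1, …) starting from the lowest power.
(a_0, a_1, …) = (2, 5, 5, 3)

Repeated division by 13 gives the digits low-to-high: 7503 = 2 + 5·13^1 + 5·13^2 + 3·13^3. Digit sequence: (2, 5, 5, 3).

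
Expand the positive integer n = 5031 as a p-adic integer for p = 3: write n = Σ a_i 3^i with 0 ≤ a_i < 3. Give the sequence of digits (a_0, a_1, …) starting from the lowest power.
(a_0, a_1, …) = (0, 0, 1, 0, 2, 2, 0, 2)

Repeated division by 3 gives the digits low-to-high: 5031 = 1·3^2 + 2·3^4 + 2·3^5 + 2·3^7. Digit sequence: (0, 0, 1, 0, 2, 2, 0, 2).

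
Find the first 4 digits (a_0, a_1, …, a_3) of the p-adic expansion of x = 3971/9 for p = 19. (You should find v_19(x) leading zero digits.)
(a_0, …, a_3) = (0, 0, 16, 14)

v_19(3971/9) = 2, so a_0 = ... = a_1 = 0. Factor out: x = 19^2 · u with u = 11/9 a unit in ℤ_19. Expand u iteratively via a_{v+i} = u_i mod 19, u_{i+1} = (u_i − a_{v+i})/19:
  u_0 = 11/9;  a_2 = 16;  u_1 = (u_0 − 16)/19 = -7/9
  u_1 = -7/9;  a_3 = 14;  u_2 = (u_1 − 14)/19 = -7/9
Digits: (0, 0, 16, 14).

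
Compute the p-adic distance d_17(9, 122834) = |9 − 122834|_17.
d_17(9, 122834) = 1/4913

Step 1 — x − y = 9 − 122834 = -122825. Step 2 — v_17(-122825) = 3 (factor: -122825 = −(17^3 · 25); the sign does not affect v_p). Step 3 — |x − y|_17 = 17^{-3} = 1/4913.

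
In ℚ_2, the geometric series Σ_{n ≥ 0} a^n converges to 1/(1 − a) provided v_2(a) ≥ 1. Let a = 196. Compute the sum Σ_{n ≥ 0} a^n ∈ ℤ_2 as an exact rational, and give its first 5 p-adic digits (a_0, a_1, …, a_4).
Σ a^n = 1/(1 − a) = -1/195;  first 5 digits = (1, 0, 1, 0, 1)

v_2(a) = 2 ≥ 1, so the series converges in ℤ_2 to 1/(1 − a) = 1/(1 − 196) = -1/195. Expand this rational in ℤ_2: compute digits iteratively via d_i = x_i mod 2, x_{i+1} = (x_i − d_i)/2. The first 5 digits are (1, 0, 1, 0, 1).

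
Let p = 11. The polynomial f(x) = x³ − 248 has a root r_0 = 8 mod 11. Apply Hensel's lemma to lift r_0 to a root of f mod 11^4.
r_3 = 1262 (mod 14641)

Hensel: r_{i+1} = r_i − f(r_i)/f′(r_i) mod 11^{i+2}, where f′(x) = 3x². Iterate:
  r_0 = 8 (mod 11)
  r_1 = 52 (mod 121)
  r_2 = 1262 (mod 1331)
  r_3 = 1262 (mod 14641)
Final: r = 1262 with f(r) ≡ 0 mod 11^4.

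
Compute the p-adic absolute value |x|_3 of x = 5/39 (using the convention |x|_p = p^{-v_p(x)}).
|5/39|_3 = 3

Step 1 — compute v_3(x) by factoring powers of 3 out of the numerator and denominator: v_3(5/39) = -1. Step 2 — apply |x|_p = p^{-v_p(x)} = 3^{1} = 3.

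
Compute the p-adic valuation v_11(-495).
v_11(-495) = 1

v_11(n) is the largest exponent k such that 11^k divides n. Factor out: -495 = -11^1 · 45. (Sign doesn't affect v_p.) So v_11(-495) = 1.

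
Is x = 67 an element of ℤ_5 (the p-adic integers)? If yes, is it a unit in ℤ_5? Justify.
x ∈ ℤ_5^× (unit); v_5(x) = 0

ℤ_5 = {x ∈ ℚ_5 : v_5(x) ≥ 0} and ℤ_5^× = {x ∈ ℤ_5 : v_5(x) = 0}. Here v_5(67) = v_5(num) − v_5(den) = 0; compare against these criteria.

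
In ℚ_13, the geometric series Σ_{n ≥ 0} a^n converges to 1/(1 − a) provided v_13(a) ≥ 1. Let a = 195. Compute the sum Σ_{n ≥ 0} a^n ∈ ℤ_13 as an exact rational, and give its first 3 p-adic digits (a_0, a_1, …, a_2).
Σ a^n = 1/(1 − a) = -1/194;  first 3 digits = (1, 2, 5)

v_13(a) = 1 ≥ 1, so the series converges in ℤ_13 to 1/(1 − a) = 1/(1 − 195) = -1/194. Expand this rational in ℤ_13: compute digits iteratively via d_i = x_i mod 13, x_{i+1} = (x_i − d_i)/13. The first 3 digits are (1, 2, 5).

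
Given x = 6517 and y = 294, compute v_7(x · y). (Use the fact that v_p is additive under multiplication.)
v_7(1915998) = 5

v_p(x) = 3 (factor: 6517 = 7^3 · 19); v_p(y) = 2 (factor: 294 = 7^2 · 6). Additivity: v_p(xy) = v_p(x) + v_p(y) = 3 + 2 = 5. (Direct check: xy = 1915998 = 7^5 · (114).)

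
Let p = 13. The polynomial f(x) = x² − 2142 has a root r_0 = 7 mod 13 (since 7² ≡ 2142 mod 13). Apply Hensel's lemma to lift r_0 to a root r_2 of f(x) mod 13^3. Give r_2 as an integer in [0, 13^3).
r_2 = 1424 (mod 2197)

Hensel's recurrence: r_{i+1} = r_i − f(r_i)·(f′(r_i))^{-1} mod 13^{i+2}, with f′(x) = 2x. Iterate:
  r_0 = 7 (mod 13)
  r_1 = 72 (mod 169)
  r_2 = 1424 (mod 2197)
Final: r_2 = 1424, and one checks f(r_2) ≡ 0 mod 13^3.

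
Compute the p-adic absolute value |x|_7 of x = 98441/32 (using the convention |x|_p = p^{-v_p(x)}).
|98441/32|_7 = 1/2401

Step 1 — compute v_7(x) by factoring powers of 7 out of the numerator and denominator: v_7(98441/32) = 4. Step 2 — apply |x|_p = p^{-v_p(x)} = 7^{-4} = 1/2401.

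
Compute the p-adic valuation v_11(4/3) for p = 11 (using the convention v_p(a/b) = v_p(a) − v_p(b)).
v_11(4/3) = 0

Factor powers of 11 from the numerator and denominator of the reduced fraction: 4 = 11^0 · 4 and 3 = 11^0 · 3. Apply v_p(a/b) = v_p(a) − v_p(b): v_11(4/3) = 0 − 0 = 0.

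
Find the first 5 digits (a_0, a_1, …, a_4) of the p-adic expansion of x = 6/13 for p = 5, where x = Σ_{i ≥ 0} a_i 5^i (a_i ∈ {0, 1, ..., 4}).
(a_0, …, a_4) = (2, 2, 3, 2, 1)

v_5(6/13) = 0 (numerator and denominator both coprime to 5), so x ∈ ℤ_5^×. Compute digits iteratively via a_i = x_i mod 5, x_{i+1} = (x_i − a_i)/5, with x_0 = x:
  x_0 = 6/13;  a_0 = 2;  x_1 = (x_0 − 2)/5 = -4/13
  x_1 = -4/13;  a_1 = 2;  x_2 = (x_1 − 2)/5 = -6/13
  x_2 = -6/13;  a_2 = 3;  x_3 = (x_2 − 3)/5 = -9/13
  x_3 = -9/13;  a_3 = 2;  x_4 = (x_3 − 2)/5 = -7/13
  x_4 = -7/13;  a_4 = 1;  x_5 = (x_4 − 1)/5 = -4/13
Digits: (2, 2, 3, 2, 1).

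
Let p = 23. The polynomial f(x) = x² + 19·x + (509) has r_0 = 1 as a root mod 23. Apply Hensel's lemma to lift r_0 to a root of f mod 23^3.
r_2 = 6349 (mod 12167)

Hensel: r_{i+1} = r_i − f(r_i)·(f′(r_i))^{-1} mod 23^{i+2}, f′(x) = 2x + 19. Iterate:
  r_0 = 1 (mod 23)
  r_1 = 1 (mod 529)
  r_2 = 6349 (mod 12167)
Final: r = 6349 satisfies f(r) ≡ 0 mod 23^3.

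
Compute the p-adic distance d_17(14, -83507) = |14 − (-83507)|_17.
d_17(14, -83507) = 1/83521

Step 1 — x − y = 14 − (-83507) = 83521. Step 2 — v_17(83521) = 4 (factor: 83521 = (17^4 · 1); the sign does not affect v_p). Step 3 — |x − y|_17 = 17^{-4} = 1/83521.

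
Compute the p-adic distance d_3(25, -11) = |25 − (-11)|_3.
d_3(25, -11) = 1/9

Step 1 — x − y = 25 − (-11) = 36. Step 2 — v_3(36) = 2 (factor: 36 = (3^2 · 4); the sign does not affect v_p). Step 3 — |x − y|_3 = 3^{-2} = 1/9.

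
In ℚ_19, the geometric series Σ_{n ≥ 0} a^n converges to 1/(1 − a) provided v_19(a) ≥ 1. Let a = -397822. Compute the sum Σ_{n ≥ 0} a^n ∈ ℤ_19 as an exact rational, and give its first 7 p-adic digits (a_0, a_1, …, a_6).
Σ a^n = 1/(1 − a) = 1/397823;  first 7 digits = (1, 0, 0, 18, 15, 18, 0)

v_19(a) = 3 ≥ 1, so the series converges in ℤ_19 to 1/(1 − a) = 1/(1 − (-397822)) = 1/397823. Expand this rational in ℤ_19: compute digits iteratively via d_i = x_i mod 19, x_{i+1} = (x_i − d_i)/19. The first 7 digits are (1, 0, 0, 18, 15, 18, 0).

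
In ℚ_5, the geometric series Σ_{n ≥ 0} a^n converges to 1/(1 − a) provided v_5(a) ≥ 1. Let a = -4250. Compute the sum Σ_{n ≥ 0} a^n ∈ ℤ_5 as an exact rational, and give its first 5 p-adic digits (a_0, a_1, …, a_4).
Σ a^n = 1/(1 − a) = 1/4251;  first 5 digits = (1, 0, 0, 1, 3)

v_5(a) = 3 ≥ 1, so the series converges in ℤ_5 to 1/(1 − a) = 1/(1 − (-4250)) = 1/4251. Expand this rational in ℤ_5: compute digits iteratively via d_i = x_i mod 5, x_{i+1} = (x_i − d_i)/5. The first 5 digits are (1, 0, 0, 1, 3).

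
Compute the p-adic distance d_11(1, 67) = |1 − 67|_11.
d_11(1, 67) = 1/11

Step 1 — x − y = 1 − 67 = -66. Step 2 — v_11(-66) = 1 (factor: -66 = −(11^1 · 6); the sign does not affect v_p). Step 3 — |x − y|_11 = 11^{-1} = 1/11.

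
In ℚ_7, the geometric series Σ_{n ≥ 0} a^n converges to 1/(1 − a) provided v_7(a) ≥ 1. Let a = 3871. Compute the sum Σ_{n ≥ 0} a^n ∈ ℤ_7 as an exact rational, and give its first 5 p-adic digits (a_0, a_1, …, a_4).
Σ a^n = 1/(1 − a) = -1/3870;  first 5 digits = (1, 0, 2, 4, 5)

v_7(a) = 2 ≥ 1, so the series converges in ℤ_7 to 1/(1 − a) = 1/(1 − 3871) = -1/3870. Expand this rational in ℤ_7: compute digits iteratively via d_i = x_i mod 7, x_{i+1} = (x_i − d_i)/7. The first 5 digits are (1, 0, 2, 4, 5).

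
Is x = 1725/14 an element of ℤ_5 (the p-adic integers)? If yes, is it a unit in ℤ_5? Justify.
x ∈ ℤ_5 but not a unit; v_5(x) = 2 > 0

ℤ_5 = {x ∈ ℚ_5 : v_5(x) ≥ 0} and ℤ_5^× = {x ∈ ℤ_5 : v_5(x) = 0}. Here v_5(1725/14) = v_5(num) − v_5(den) = 2; compare against these criteria.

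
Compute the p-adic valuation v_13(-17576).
v_13(-17576) = 3

v_13(n) is the largest exponent k such that 13^k divides n. Factor out: -17576 = -13^3 · 8. (Sign doesn't affect v_p.) So v_13(-17576) = 3.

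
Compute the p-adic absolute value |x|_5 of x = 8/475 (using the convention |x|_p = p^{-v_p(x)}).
|8/475|_5 = 25

Step 1 — compute v_5(x) by factoring powers of 5 out of the numerator and denominator: v_5(8/475) = -2. Step 2 — apply |x|_p = p^{-v_p(x)} = 5^{2} = 25.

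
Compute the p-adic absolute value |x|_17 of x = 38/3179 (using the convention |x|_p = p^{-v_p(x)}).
|38/3179|_17 = 289

Step 1 — compute v_17(x) by factoring powers of 17 out of the numerator and denominator: v_17(38/3179) = -2. Step 2 — apply |x|_p = p^{-v_p(x)} = 17^{2} = 289.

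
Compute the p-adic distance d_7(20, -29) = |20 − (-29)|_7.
d_7(20, -29) = 1/49

Step 1 — x − y = 20 − (-29) = 49. Step 2 — v_7(49) = 2 (factor: 49 = (7^2 · 1); the sign does not affect v_p). Step 3 — |x − y|_7 = 7^{-2} = 1/49.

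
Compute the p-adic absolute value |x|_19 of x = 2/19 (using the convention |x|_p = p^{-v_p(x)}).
|2/19|_19 = 19

Step 1 — compute v_19(x) by factoring powers of 19 out of the numerator and denominator: v_19(2/19) = -1. Step 2 — apply |x|_p = p^{-v_p(x)} = 19^{1} = 19.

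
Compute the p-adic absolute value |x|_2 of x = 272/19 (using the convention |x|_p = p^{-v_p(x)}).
|272/19|_2 = 1/16

Step 1 — compute v_2(x) by factoring powers of 2 out of the numerator and denominator: v_2(272/19) = 4. Step 2 — apply |x|_p = p^{-v_p(x)} = 2^{-4} = 1/16.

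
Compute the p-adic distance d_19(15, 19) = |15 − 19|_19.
d_19(15, 19) = 1

Step 1 — x − y = 15 − 19 = -4. Step 2 — v_19(-4) = 0 (factor: -4 = −(19^0 · 4); the sign does not affect v_p). Step 3 — |x − y|_19 = 19^{0} = 1.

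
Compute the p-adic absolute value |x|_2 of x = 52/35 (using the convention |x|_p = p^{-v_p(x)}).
|52/35|_2 = 1/4

Step 1 — compute v_2(x) by factoring powers of 2 out of the numerator and denominator: v_2(52/35) = 2. Step 2 — apply |x|_p = p^{-v_p(x)} = 2^{-2} = 1/4.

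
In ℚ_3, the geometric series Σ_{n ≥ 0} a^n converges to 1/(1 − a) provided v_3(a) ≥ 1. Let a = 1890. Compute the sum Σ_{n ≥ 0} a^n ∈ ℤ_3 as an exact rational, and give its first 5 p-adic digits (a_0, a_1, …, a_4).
Σ a^n = 1/(1 − a) = -1/1889;  first 5 digits = (1, 0, 0, 1, 2)

v_3(a) = 3 ≥ 1, so the series converges in ℤ_3 to 1/(1 − a) = 1/(1 − 1890) = -1/1889. Expand this rational in ℤ_3: compute digits iteratively via d_i = x_i mod 3, x_{i+1} = (x_i − d_i)/3. The first 5 digits are (1, 0, 0, 1, 2).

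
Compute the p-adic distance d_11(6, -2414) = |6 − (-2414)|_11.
d_11(6, -2414) = 1/121

Step 1 — x − y = 6 − (-2414) = 2420. Step 2 — v_11(2420) = 2 (factor: 2420 = (11^2 · 20); the sign does not affect v_p). Step 3 — |x − y|_11 = 11^{-2} = 1/121.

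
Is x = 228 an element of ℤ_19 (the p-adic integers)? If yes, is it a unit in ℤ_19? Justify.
x ∈ ℤ_19 but not a unit; v_19(x) = 1 > 0

ℤ_19 = {x ∈ ℚ_19 : v_19(x) ≥ 0} and ℤ_19^× = {x ∈ ℤ_19 : v_19(x) = 0}. Here v_19(228) = v_19(num) − v_19(den) = 1; compare against these criteria.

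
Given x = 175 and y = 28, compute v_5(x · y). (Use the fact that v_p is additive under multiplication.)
v_5(4900) = 2

v_p(x) = 2 (factor: 175 = 5^2 · 7); v_p(y) = 0 (factor: 28 = 5^0 · 28). Additivity: v_p(xy) = v_p(x) + v_p(y) = 2 + 0 = 2. (Direct check: xy = 4900 = 5^2 · (196).)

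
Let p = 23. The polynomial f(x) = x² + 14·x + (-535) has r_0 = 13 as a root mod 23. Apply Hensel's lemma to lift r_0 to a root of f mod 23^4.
r_3 = 198181 (mod 279841)

Hensel: r_{i+1} = r_i − f(r_i)·(f′(r_i))^{-1} mod 23^{i+2}, f′(x) = 2x + 14. Iterate:
  r_0 = 13 (mod 23)
  r_1 = 335 (mod 529)
  r_2 = 3509 (mod 12167)
  r_3 = 198181 (mod 279841)
Final: r = 198181 satisfies f(r) ≡ 0 mod 23^4.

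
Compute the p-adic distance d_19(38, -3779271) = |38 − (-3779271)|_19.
d_19(38, -3779271) = 1/130321

Step 1 — x − y = 38 − (-3779271) = 3779309. Step 2 — v_19(3779309) = 4 (factor: 3779309 = (19^4 · 29); the sign does not affect v_p). Step 3 — |x − y|_19 = 19^{-4} = 1/130321.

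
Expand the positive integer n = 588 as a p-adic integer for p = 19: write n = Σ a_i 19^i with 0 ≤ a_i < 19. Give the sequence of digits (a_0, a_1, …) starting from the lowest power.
(a_0, a_1, …) = (18, 11, 1)

Repeated division by 19 gives the digits low-to-high: 588 = 18 + 11·19^1 + 1·19^2. Digit sequence: (18, 11, 1).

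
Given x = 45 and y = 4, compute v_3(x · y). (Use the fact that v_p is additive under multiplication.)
v_3(180) = 2

v_p(x) = 2 (factor: 45 = 3^2 · 5); v_p(y) = 0 (factor: 4 = 3^0 · 4). Additivity: v_p(xy) = v_p(x) + v_p(y) = 2 + 0 = 2. (Direct check: xy = 180 = 3^2 · (20).)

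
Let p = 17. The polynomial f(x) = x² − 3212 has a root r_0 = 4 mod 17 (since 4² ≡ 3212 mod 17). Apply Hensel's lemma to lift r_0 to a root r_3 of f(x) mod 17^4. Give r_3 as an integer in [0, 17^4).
r_3 = 44476 (mod 83521)

Hensel's recurrence: r_{i+1} = r_i − f(r_i)·(f′(r_i))^{-1} mod 17^{i+2}, with f′(x) = 2x. Iterate:
  r_0 = 4 (mod 17)
  r_1 = 259 (mod 289)
  r_2 = 259 (mod 4913)
  r_3 = 44476 (mod 83521)
Final: r_3 = 44476, and one checks f(r_3) ≡ 0 mod 17^4.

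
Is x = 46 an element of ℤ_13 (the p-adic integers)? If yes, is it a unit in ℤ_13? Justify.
x ∈ ℤ_13^× (unit); v_13(x) = 0

ℤ_13 = {x ∈ ℚ_13 : v_13(x) ≥ 0} and ℤ_13^× = {x ∈ ℤ_13 : v_13(x) = 0}. Here v_13(46) = v_13(num) − v_13(den) = 0; compare against these criteria.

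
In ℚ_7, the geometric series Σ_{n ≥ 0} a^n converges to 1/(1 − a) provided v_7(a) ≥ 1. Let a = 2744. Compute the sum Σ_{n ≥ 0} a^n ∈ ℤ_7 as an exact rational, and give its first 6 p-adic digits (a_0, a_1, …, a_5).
Σ a^n = 1/(1 − a) = -1/2743;  first 6 digits = (1, 0, 0, 1, 1, 0)

v_7(a) = 3 ≥ 1, so the series converges in ℤ_7 to 1/(1 − a) = 1/(1 − 2744) = -1/2743. Expand this rational in ℤ_7: compute digits iteratively via d_i = x_i mod 7, x_{i+1} = (x_i − d_i)/7. The first 6 digits are (1, 0, 0, 1, 1, 0).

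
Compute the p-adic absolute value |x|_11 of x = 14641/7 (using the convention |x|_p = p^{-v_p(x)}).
|14641/7|_11 = 1/14641

Step 1 — compute v_11(x) by factoring powers of 11 out of the numerator and denominator: v_11(14641/7) = 4. Step 2 — apply |x|_p = p^{-v_p(x)} = 11^{-4} = 1/14641.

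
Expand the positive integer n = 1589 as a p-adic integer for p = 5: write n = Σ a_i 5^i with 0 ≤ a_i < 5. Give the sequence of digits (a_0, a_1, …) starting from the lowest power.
(a_0, a_1, …) = (4, 2, 3, 2, 2)

Repeated division by 5 gives the digits low-to-high: 1589 = 4 + 2·5^1 + 3·5^2 + 2·5^3 + 2·5^4. Digit sequence: (4, 2, 3, 2, 2).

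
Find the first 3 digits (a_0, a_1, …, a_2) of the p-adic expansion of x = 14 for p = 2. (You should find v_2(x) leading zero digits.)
(a_0, …, a_2) = (0, 1, 1)

v_2(14) = 1, so a_0 = ... = a_0 = 0. Factor out: x = 2^1 · u with u = 7 a unit in ℤ_2. Expand u iteratively via a_{v+i} = u_i mod 2, u_{i+1} = (u_i − a_{v+i})/2:
  u_0 = 7;  a_1 = 1;  u_1 = (u_0 − 1)/2 = 3
  u_1 = 3;  a_2 = 1;  u_2 = (u_1 − 1)/2 = 1
Digits: (0, 1, 1).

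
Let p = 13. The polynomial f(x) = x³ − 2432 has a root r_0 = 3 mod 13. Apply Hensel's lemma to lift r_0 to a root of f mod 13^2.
r_1 = 42 (mod 169)

Hensel: r_{i+1} = r_i − f(r_i)/f′(r_i) mod 13^{i+2}, where f′(x) = 3x². Iterate:
  r_0 = 3 (mod 13)
  r_1 = 42 (mod 169)
Final: r = 42 with f(r) ≡ 0 mod 13^2.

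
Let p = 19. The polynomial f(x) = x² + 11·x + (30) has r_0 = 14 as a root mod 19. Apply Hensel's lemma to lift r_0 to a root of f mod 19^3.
r_2 = 6854 (mod 6859)

Hensel: r_{i+1} = r_i − f(r_i)·(f′(r_i))^{-1} mod 19^{i+2}, f′(x) = 2x + 11. Iterate:
  r_0 = 14 (mod 19)
  r_1 = 356 (mod 361)
  r_2 = 6854 (mod 6859)
Final: r = 6854 satisfies f(r) ≡ 0 mod 19^3.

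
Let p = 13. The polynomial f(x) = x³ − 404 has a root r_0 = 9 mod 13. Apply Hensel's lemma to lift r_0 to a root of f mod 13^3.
r_2 = 1231 (mod 2197)

Hensel: r_{i+1} = r_i − f(r_i)/f′(r_i) mod 13^{i+2}, where f′(x) = 3x². Iterate:
  r_0 = 9 (mod 13)
  r_1 = 48 (mod 169)
  r_2 = 1231 (mod 2197)
Final: r = 1231 with f(r) ≡ 0 mod 13^3.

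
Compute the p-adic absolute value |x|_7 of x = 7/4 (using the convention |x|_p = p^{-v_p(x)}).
|7/4|_7 = 1/7

Step 1 — compute v_7(x) by factoring powers of 7 out of the numerator and denominator: v_7(7/4) = 1. Step 2 — apply |x|_p = p^{-v_p(x)} = 7^{-1} = 1/7.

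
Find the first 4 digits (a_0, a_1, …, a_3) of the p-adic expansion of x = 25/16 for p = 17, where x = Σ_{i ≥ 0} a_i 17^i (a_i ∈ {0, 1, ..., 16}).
(a_0, …, a_3) = (9, 7, 7, 7)

v_17(25/16) = 0 (numerator and denominator both coprime to 17), so x ∈ ℤ_17^×. Compute digits iteratively via a_i = x_i mod 17, x_{i+1} = (x_i − a_i)/17, with x_0 = x:
  x_0 = 25/16;  a_0 = 9;  x_1 = (x_0 − 9)/17 = -7/16
  x_1 = -7/16;  a_1 = 7;  x_2 = (x_1 − 7)/17 = -7/16
  x_2 = -7/16;  a_2 = 7;  x_3 = (x_2 − 7)/17 = -7/16
  x_3 = -7/16;  a_3 = 7;  x_4 = (x_3 − 7)/17 = -7/16
Digits: (9, 7, 7, 7).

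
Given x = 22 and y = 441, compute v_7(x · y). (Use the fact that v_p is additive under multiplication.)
v_7(9702) = 2

v_p(x) = 0 (factor: 22 = 7^0 · 22); v_p(y) = 2 (factor: 441 = 7^2 · 9). Additivity: v_p(xy) = v_p(x) + v_p(y) = 0 + 2 = 2. (Direct check: xy = 9702 = 7^2 · (198).)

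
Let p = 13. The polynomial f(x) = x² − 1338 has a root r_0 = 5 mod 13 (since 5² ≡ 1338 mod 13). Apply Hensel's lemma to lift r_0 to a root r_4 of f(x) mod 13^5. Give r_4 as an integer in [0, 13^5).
r_4 = 223774 (mod 371293)

Hensel's recurrence: r_{i+1} = r_i − f(r_i)·(f′(r_i))^{-1} mod 13^{i+2}, with f′(x) = 2x. Iterate:
  r_0 = 5 (mod 13)
  r_1 = 18 (mod 169)
  r_2 = 1877 (mod 2197)
  r_3 = 23847 (mod 28561)
  r_4 = 223774 (mod 371293)
Final: r_4 = 223774, and one checks f(r_4) ≡ 0 mod 13^5.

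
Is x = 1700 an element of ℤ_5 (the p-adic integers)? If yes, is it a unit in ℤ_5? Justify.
x ∈ ℤ_5 but not a unit; v_5(x) = 2 > 0

ℤ_5 = {x ∈ ℚ_5 : v_5(x) ≥ 0} and ℤ_5^× = {x ∈ ℤ_5 : v_5(x) = 0}. Here v_5(1700) = v_5(num) − v_5(den) = 2; compare against these criteria.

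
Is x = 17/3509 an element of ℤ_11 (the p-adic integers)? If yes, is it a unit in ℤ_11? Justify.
x ∉ ℤ_11 (v_11(x) = -2 < 0)

ℤ_11 = {x ∈ ℚ_11 : v_11(x) ≥ 0} and ℤ_11^× = {x ∈ ℤ_11 : v_11(x) = 0}. Here v_11(17/3509) = v_11(num) − v_11(den) = -2; compare against these criteria.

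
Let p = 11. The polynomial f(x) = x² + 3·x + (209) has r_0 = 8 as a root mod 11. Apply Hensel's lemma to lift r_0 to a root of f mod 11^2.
r_1 = 107 (mod 121)

Hensel: r_{i+1} = r_i − f(r_i)·(f′(r_i))^{-1} mod 11^{i+2}, f′(x) = 2x + 3. Iterate:
  r_0 = 8 (mod 11)
  r_1 = 107 (mod 121)
Final: r = 107 satisfies f(r) ≡ 0 mod 11^2.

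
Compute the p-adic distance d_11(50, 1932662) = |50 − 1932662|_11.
d_11(50, 1932662) = 1/161051

Step 1 — x − y = 50 − 1932662 = -1932612. Step 2 — v_11(-1932612) = 5 (factor: -1932612 = −(11^5 · 12); the sign does not affect v_p). Step 3 — |x − y|_11 = 11^{-5} = 1/161051.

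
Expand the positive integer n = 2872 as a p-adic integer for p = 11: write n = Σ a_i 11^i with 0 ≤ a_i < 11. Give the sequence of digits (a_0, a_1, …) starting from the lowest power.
(a_0, a_1, …) = (1, 8, 1, 2)

Repeated division by 11 gives the digits low-to-high: 2872 = 1 + 8·11^1 + 1·11^2 + 2·11^3. Digit sequence: (1, 8, 1, 2).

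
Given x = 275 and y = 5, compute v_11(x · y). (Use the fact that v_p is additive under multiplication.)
v_11(1375) = 1

v_p(x) = 1 (factor: 275 = 11^1 · 25); v_p(y) = 0 (factor: 5 = 11^0 · 5). Additivity: v_p(xy) = v_p(x) + v_p(y) = 1 + 0 = 1. (Direct check: xy = 1375 = 11^1 · (125).)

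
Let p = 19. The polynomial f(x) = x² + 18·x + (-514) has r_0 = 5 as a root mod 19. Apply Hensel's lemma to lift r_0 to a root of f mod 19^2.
r_1 = 290 (mod 361)

Hensel: r_{i+1} = r_i − f(r_i)·(f′(r_i))^{-1} mod 19^{i+2}, f′(x) = 2x + 18. Iterate:
  r_0 = 5 (mod 19)
  r_1 = 290 (mod 361)
Final: r = 290 satisfies f(r) ≡ 0 mod 19^2.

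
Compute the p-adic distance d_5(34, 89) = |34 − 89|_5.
d_5(34, 89) = 1/5

Step 1 — x − y = 34 − 89 = -55. Step 2 — v_5(-55) = 1 (factor: -55 = −(5^1 · 11); the sign does not affect v_p). Step 3 — |x − y|_5 = 5^{-1} = 1/5.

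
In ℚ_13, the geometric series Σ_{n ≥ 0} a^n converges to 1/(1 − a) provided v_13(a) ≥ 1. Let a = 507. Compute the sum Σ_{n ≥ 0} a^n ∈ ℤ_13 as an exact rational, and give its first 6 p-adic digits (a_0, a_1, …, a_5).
Σ a^n = 1/(1 − a) = -1/506;  first 6 digits = (1, 0, 3, 0, 9, 0)

v_13(a) = 2 ≥ 1, so the series converges in ℤ_13 to 1/(1 − a) = 1/(1 − 507) = -1/506. Expand this rational in ℤ_13: compute digits iteratively via d_i = x_i mod 13, x_{i+1} = (x_i − d_i)/13. The first 6 digits are (1, 0, 3, 0, 9, 0).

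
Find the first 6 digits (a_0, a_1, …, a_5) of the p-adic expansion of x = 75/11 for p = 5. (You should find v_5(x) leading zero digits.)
(a_0, …, a_5) = (0, 0, 3, 4, 0, 3)

v_5(75/11) = 2, so a_0 = ... = a_1 = 0. Factor out: x = 5^2 · u with u = 3/11 a unit in ℤ_5. Expand u iteratively via a_{v+i} = u_i mod 5, u_{i+1} = (u_i − a_{v+i})/5:
  u_0 = 3/11;  a_2 = 3;  u_1 = (u_0 − 3)/5 = -6/11
  u_1 = -6/11;  a_3 = 4;  u_2 = (u_1 − 4)/5 = -10/11
  u_2 = -10/11;  a_4 = 0;  u_3 = (u_2 − 0)/5 = -2/11
  u_3 = -2/11;  a_5 = 3;  u_4 = (u_3 − 3)/5 = -7/11
Digits: (0, 0, 3, 4, 0, 3).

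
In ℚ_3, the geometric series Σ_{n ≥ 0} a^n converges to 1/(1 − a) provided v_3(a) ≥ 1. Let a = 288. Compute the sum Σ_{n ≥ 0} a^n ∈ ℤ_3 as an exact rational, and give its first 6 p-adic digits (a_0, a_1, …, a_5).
Σ a^n = 1/(1 − a) = -1/287;  first 6 digits = (1, 0, 2, 1, 1, 0)

v_3(a) = 2 ≥ 1, so the series converges in ℤ_3 to 1/(1 − a) = 1/(1 − 288) = -1/287. Expand this rational in ℤ_3: compute digits iteratively via d_i = x_i mod 3, x_{i+1} = (x_i − d_i)/3. The first 6 digits are (1, 0, 2, 1, 1, 0).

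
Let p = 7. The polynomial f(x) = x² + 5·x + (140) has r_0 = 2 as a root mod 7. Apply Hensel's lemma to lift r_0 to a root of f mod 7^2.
r_1 = 23 (mod 49)

Hensel: r_{i+1} = r_i − f(r_i)·(f′(r_i))^{-1} mod 7^{i+2}, f′(x) = 2x + 5. Iterate:
  r_0 = 2 (mod 7)
  r_1 = 23 (mod 49)
Final: r = 23 satisfies f(r) ≡ 0 mod 7^2.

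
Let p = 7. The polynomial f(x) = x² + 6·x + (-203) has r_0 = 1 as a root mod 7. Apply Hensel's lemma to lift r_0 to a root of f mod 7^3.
r_2 = 197 (mod 343)

Hensel: r_{i+1} = r_i − f(r_i)·(f′(r_i))^{-1} mod 7^{i+2}, f′(x) = 2x + 6. Iterate:
  r_0 = 1 (mod 7)
  r_1 = 1 (mod 49)
  r_2 = 197 (mod 343)
Final: r = 197 satisfies f(r) ≡ 0 mod 7^3.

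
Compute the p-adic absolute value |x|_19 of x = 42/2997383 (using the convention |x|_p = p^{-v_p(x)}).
|42/2997383|_19 = 130321

Step 1 — compute v_19(x) by factoring powers of 19 out of the numerator and denominator: v_19(42/2997383) = -4. Step 2 — apply |x|_p = p^{-v_p(x)} = 19^{4} = 130321.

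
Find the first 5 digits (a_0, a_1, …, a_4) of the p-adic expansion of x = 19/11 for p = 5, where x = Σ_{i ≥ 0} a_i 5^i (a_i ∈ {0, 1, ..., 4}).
(a_0, …, a_4) = (4, 0, 4, 1, 1)

v_5(19/11) = 0 (numerator and denominator both coprime to 5), so x ∈ ℤ_5^×. Compute digits iteratively via a_i = x_i mod 5, x_{i+1} = (x_i − a_i)/5, with x_0 = x:
  x_0 = 19/11;  a_0 = 4;  x_1 = (x_0 − 4)/5 = -5/11
  x_1 = -5/11;  a_1 = 0;  x_2 = (x_1 − 0)/5 = -1/11
  x_2 = -1/11;  a_2 = 4;  x_3 = (x_2 − 4)/5 = -9/11
  x_3 = -9/11;  a_3 = 1;  x_4 = (x_3 − 1)/5 = -4/11
  x_4 = -4/11;  a_4 = 1;  x_5 = (x_4 − 1)/5 = -3/11
Digits: (4, 0, 4, 1, 1).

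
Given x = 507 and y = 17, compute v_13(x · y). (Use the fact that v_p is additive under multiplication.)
v_13(8619) = 2

v_p(x) = 2 (factor: 507 = 13^2 · 3); v_p(y) = 0 (factor: 17 = 13^0 · 17). Additivity: v_p(xy) = v_p(x) + v_p(y) = 2 + 0 = 2. (Direct check: xy = 8619 = 13^2 · (51).)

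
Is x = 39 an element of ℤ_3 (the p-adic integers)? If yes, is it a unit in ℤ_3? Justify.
x ∈ ℤ_3 but not a unit; v_3(x) = 1 > 0

ℤ_3 = {x ∈ ℚ_3 : v_3(x) ≥ 0} and ℤ_3^× = {x ∈ ℤ_3 : v_3(x) = 0}. Here v_3(39) = v_3(num) − v_3(den) = 1; compare against these criteria.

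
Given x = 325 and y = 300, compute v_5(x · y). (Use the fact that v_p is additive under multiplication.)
v_5(97500) = 4

v_p(x) = 2 (factor: 325 = 5^2 · 13); v_p(y) = 2 (factor: 300 = 5^2 · 12). Additivity: v_p(xy) = v_p(x) + v_p(y) = 2 + 2 = 4. (Direct check: xy = 97500 = 5^4 · (156).)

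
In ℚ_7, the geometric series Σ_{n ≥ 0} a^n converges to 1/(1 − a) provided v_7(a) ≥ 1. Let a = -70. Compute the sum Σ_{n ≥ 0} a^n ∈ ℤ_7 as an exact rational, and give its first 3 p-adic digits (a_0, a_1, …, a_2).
Σ a^n = 1/(1 − a) = 1/71;  first 3 digits = (1, 4, 0)

v_7(a) = 1 ≥ 1, so the series converges in ℤ_7 to 1/(1 − a) = 1/(1 − (-70)) = 1/71. Expand this rational in ℤ_7: compute digits iteratively via d_i = x_i mod 7, x_{i+1} = (x_i − d_i)/7. The first 3 digits are (1, 4, 0).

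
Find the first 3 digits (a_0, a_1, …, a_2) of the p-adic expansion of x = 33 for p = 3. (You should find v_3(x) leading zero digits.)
(a_0, …, a_2) = (0, 2, 0)

v_3(33) = 1, so a_0 = ... = a_0 = 0. Factor out: x = 3^1 · u with u = 11 a unit in ℤ_3. Expand u iteratively via a_{v+i} = u_i mod 3, u_{i+1} = (u_i − a_{v+i})/3:
  u_0 = 11;  a_1 = 2;  u_1 = (u_0 − 2)/3 = 3
  u_1 = 3;  a_2 = 0;  u_2 = (u_1 − 0)/3 = 1
Digits: (0, 2, 0).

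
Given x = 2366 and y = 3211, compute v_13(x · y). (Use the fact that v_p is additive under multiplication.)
v_13(7597226) = 4

v_p(x) = 2 (factor: 2366 = 13^2 · 14); v_p(y) = 2 (factor: 3211 = 13^2 · 19). Additivity: v_p(xy) = v_p(x) + v_p(y) = 2 + 2 = 4. (Direct check: xy = 7597226 = 13^4 · (266).)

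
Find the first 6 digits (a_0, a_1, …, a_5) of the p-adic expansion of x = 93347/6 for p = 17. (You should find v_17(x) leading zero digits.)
(a_0, …, a_5) = (0, 0, 0, 6, 14, 2)

v_17(93347/6) = 3, so a_0 = ... = a_2 = 0. Factor out: x = 17^3 · u with u = 19/6 a unit in ℤ_17. Expand u iteratively via a_{v+i} = u_i mod 17, u_{i+1} = (u_i − a_{v+i})/17:
  u_0 = 19/6;  a_3 = 6;  u_1 = (u_0 − 6)/17 = -1/6
  u_1 = -1/6;  a_4 = 14;  u_2 = (u_1 − 14)/17 = -5/6
  u_2 = -5/6;  a_5 = 2;  u_3 = (u_2 − 2)/17 = -1/6
Digits: (0, 0, 0, 6, 14, 2).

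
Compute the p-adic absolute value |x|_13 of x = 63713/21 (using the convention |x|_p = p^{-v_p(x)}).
|63713/21|_13 = 1/2197

Step 1 — compute v_13(x) by factoring powers of 13 out of the numerator and denominator: v_13(63713/21) = 3. Step 2 — apply |x|_p = p^{-v_p(x)} = 13^{-3} = 1/2197.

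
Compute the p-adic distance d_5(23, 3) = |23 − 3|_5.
d_5(23, 3) = 1/5

Step 1 — x − y = 23 − 3 = 20. Step 2 — v_5(20) = 1 (factor: 20 = (5^1 · 4); the sign does not affect v_p). Step 3 — |x − y|_5 = 5^{-1} = 1/5.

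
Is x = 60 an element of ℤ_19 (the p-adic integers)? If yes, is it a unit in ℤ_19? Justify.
x ∈ ℤ_19^× (unit); v_19(x) = 0

ℤ_19 = {x ∈ ℚ_19 : v_19(x) ≥ 0} and ℤ_19^× = {x ∈ ℤ_19 : v_19(x) = 0}. Here v_19(60) = v_19(num) − v_19(den) = 0; compare against these criteria.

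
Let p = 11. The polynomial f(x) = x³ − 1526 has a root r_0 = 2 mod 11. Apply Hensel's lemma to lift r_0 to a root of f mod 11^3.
r_2 = 1278 (mod 1331)

Hensel: r_{i+1} = r_i − f(r_i)/f′(r_i) mod 11^{i+2}, where f′(x) = 3x². Iterate:
  r_0 = 2 (mod 11)
  r_1 = 68 (mod 121)
  r_2 = 1278 (mod 1331)
Final: r = 1278 with f(r) ≡ 0 mod 11^3.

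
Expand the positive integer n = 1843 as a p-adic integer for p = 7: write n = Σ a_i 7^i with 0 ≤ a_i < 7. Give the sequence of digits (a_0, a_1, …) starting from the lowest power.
(a_0, a_1, …) = (2, 4, 2, 5)

Repeated division by 7 gives the digits low-to-high: 1843 = 2 + 4·7^1 + 2·7^2 + 5·7^3. Digit sequence: (2, 4, 2, 5).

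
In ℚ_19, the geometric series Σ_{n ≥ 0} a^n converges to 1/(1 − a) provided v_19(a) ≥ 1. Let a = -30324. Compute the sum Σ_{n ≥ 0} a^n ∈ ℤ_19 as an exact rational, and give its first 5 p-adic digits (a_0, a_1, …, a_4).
Σ a^n = 1/(1 − a) = 1/30325;  first 5 digits = (1, 0, 11, 14, 6)

v_19(a) = 2 ≥ 1, so the series converges in ℤ_19 to 1/(1 − a) = 1/(1 − (-30324)) = 1/30325. Expand this rational in ℤ_19: compute digits iteratively via d_i = x_i mod 19, x_{i+1} = (x_i − d_i)/19. The first 5 digits are (1, 0, 11, 14, 6).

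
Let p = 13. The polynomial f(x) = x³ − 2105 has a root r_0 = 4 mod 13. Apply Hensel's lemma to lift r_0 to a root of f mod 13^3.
r_2 = 719 (mod 2197)

Hensel: r_{i+1} = r_i − f(r_i)/f′(r_i) mod 13^{i+2}, where f′(x) = 3x². Iterate:
  r_0 = 4 (mod 13)
  r_1 = 43 (mod 169)
  r_2 = 719 (mod 2197)
Final: r = 719 with f(r) ≡ 0 mod 13^3.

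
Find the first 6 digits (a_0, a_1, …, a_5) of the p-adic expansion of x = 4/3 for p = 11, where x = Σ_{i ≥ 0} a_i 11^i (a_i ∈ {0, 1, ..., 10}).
(a_0, …, a_5) = (5, 7, 3, 7, 3, 7)

v_11(4/3) = 0 (numerator and denominator both coprime to 11), so x ∈ ℤ_11^×. Compute digits iteratively via a_i = x_i mod 11, x_{i+1} = (x_i − a_i)/11, with x_0 = x:
  x_0 = 4/3;  a_0 = 5;  x_1 = (x_0 − 5)/11 = -1/3
  x_1 = -1/3;  a_1 = 7;  x_2 = (x_1 − 7)/11 = -2/3
  x_2 = -2/3;  a_2 = 3;  x_3 = (x_2 − 3)/11 = -1/3
  x_3 = -1/3;  a_3 = 7;  x_4 = (x_3 − 7)/11 = -2/3
  x_4 = -2/3;  a_4 = 3;  x_5 = (x_4 − 3)/11 = -1/3
  x_5 = -1/3;  a_5 = 7;  x_6 = (x_5 − 7)/11 = -2/3
Digits: (5, 7, 3, 7, 3, 7).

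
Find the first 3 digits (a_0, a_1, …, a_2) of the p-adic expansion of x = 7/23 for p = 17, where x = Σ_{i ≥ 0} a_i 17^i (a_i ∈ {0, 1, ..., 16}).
(a_0, …, a_2) = (4, 2, 8)

v_17(7/23) = 0 (numerator and denominator both coprime to 17), so x ∈ ℤ_17^×. Compute digits iteratively via a_i = x_i mod 17, x_{i+1} = (x_i − a_i)/17, with x_0 = x:
  x_0 = 7/23;  a_0 = 4;  x_1 = (x_0 − 4)/17 = -5/23
  x_1 = -5/23;  a_1 = 2;  x_2 = (x_1 − 2)/17 = -3/23
  x_2 = -3/23;  a_2 = 8;  x_3 = (x_2 − 8)/17 = -11/23
Digits: (4, 2, 8).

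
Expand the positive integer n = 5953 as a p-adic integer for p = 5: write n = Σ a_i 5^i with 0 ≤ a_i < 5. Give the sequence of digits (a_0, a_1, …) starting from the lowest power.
(a_0, a_1, …) = (3, 0, 3, 2, 4, 1)

Repeated division by 5 gives the digits low-to-high: 5953 = 3 + 3·5^2 + 2·5^3 + 4·5^4 + 1·5^5. Digit sequence: (3, 0, 3, 2, 4, 1).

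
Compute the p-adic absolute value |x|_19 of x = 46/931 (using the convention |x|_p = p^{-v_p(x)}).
|46/931|_19 = 19

Step 1 — compute v_19(x) by factoring powers of 19 out of the numerator and denominator: v_19(46/931) = -1. Step 2 — apply |x|_p = p^{-v_p(x)} = 19^{1} = 19.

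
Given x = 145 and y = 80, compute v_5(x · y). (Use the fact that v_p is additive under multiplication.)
v_5(11600) = 2

v_p(x) = 1 (factor: 145 = 5^1 · 29); v_p(y) = 1 (factor: 80 = 5^1 · 16). Additivity: v_p(xy) = v_p(x) + v_p(y) = 1 + 1 = 2. (Direct check: xy = 11600 = 5^2 · (464).)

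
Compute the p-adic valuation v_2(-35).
v_2(-35) = 0

v_2(n) is the largest exponent k such that 2^k divides n. Factor out: -35 = -2^0 · 35. (Sign doesn't affect v_p.) So v_2(-35) = 0.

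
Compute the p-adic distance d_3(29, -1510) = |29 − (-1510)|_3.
d_3(29, -1510) = 1/81

Step 1 — x − y = 29 − (-1510) = 1539. Step 2 — v_3(1539) = 4 (factor: 1539 = (3^4 · 19); the sign does not affect v_p). Step 3 — |x − y|_3 = 3^{-4} = 1/81.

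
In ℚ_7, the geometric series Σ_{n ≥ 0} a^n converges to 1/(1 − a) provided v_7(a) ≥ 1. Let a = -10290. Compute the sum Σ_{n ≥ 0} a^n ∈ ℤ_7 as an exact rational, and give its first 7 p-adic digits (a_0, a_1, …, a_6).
Σ a^n = 1/(1 − a) = 1/10291;  first 7 digits = (1, 0, 0, 5, 2, 6, 3)

v_7(a) = 3 ≥ 1, so the series converges in ℤ_7 to 1/(1 − a) = 1/(1 − (-10290)) = 1/10291. Expand this rational in ℤ_7: compute digits iteratively via d_i = x_i mod 7, x_{i+1} = (x_i − d_i)/7. The first 7 digits are (1, 0, 0, 5, 2, 6, 3).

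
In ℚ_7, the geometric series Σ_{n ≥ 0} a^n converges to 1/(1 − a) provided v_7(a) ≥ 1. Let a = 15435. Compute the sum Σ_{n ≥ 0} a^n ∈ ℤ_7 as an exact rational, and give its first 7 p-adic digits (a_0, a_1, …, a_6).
Σ a^n = 1/(1 − a) = -1/15434;  first 7 digits = (1, 0, 0, 3, 6, 0, 2)

v_7(a) = 3 ≥ 1, so the series converges in ℤ_7 to 1/(1 − a) = 1/(1 − 15435) = -1/15434. Expand this rational in ℤ_7: compute digits iteratively via d_i = x_i mod 7, x_{i+1} = (x_i − d_i)/7. The first 7 digits are (1, 0, 0, 3, 6, 0, 2).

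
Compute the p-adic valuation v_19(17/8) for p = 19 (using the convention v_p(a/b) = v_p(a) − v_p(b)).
v_19(17/8) = 0

Factor powers of 19 from the numerator and denominator of the reduced fraction: 17 = 19^0 · 17 and 8 = 19^0 · 8. Apply v_p(a/b) = v_p(a) − v_p(b): v_19(17/8) = 0 − 0 = 0.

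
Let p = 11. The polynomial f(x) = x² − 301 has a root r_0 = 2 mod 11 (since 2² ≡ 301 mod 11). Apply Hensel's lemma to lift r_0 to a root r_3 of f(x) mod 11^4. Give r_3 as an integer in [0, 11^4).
r_3 = 13235 (mod 14641)

Hensel's recurrence: r_{i+1} = r_i − f(r_i)·(f′(r_i))^{-1} mod 11^{i+2}, with f′(x) = 2x. Iterate:
  r_0 = 2 (mod 11)
  r_1 = 46 (mod 121)
  r_2 = 1256 (mod 1331)
  r_3 = 13235 (mod 14641)
Final: r_3 = 13235, and one checks f(r_3) ≡ 0 mod 11^4.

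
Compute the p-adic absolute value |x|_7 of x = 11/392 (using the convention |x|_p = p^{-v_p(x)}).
|11/392|_7 = 49

Step 1 — compute v_7(x) by factoring powers of 7 out of the numerator and denominator: v_7(11/392) = -2. Step 2 — apply |x|_p = p^{-v_p(x)} = 7^{2} = 49.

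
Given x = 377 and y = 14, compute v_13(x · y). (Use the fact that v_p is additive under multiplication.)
v_13(5278) = 1

v_p(x) = 1 (factor: 377 = 13^1 · 29); v_p(y) = 0 (factor: 14 = 13^0 · 14). Additivity: v_p(xy) = v_p(x) + v_p(y) = 1 + 0 = 1. (Direct check: xy = 5278 = 13^1 · (406).)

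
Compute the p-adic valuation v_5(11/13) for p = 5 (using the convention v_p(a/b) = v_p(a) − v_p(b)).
v_5(11/13) = 0

Factor powers of 5 from the numerator and denominator of the reduced fraction: 11 = 5^0 · 11 and 13 = 5^0 · 13. Apply v_p(a/b) = v_p(a) − v_p(b): v_5(11/13) = 0 − 0 = 0.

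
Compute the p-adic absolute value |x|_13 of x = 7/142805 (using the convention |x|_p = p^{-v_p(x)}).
|7/142805|_13 = 28561

Step 1 — compute v_13(x) by factoring powers of 13 out of the numerator and denominator: v_13(7/142805) = -4. Step 2 — apply |x|_p = p^{-v_p(x)} = 13^{4} = 28561.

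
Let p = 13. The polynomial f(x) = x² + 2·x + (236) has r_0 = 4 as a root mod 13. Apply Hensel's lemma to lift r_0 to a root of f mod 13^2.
r_1 = 147 (mod 169)

Hensel: r_{i+1} = r_i − f(r_i)·(f′(r_i))^{-1} mod 13^{i+2}, f′(x) = 2x + 2. Iterate:
  r_0 = 4 (mod 13)
  r_1 = 147 (mod 169)
Final: r = 147 satisfies f(r) ≡ 0 mod 13^2.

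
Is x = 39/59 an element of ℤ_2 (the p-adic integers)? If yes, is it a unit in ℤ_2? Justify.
x ∈ ℤ_2^× (unit); v_2(x) = 0

ℤ_2 = {x ∈ ℚ_2 : v_2(x) ≥ 0} and ℤ_2^× = {x ∈ ℤ_2 : v_2(x) = 0}. Here v_2(39/59) = v_2(num) − v_2(den) = 0; compare against these criteria.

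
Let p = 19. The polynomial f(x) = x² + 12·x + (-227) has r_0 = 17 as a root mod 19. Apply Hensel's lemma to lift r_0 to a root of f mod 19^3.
r_2 = 1879 (mod 6859)

Hensel: r_{i+1} = r_i − f(r_i)·(f′(r_i))^{-1} mod 19^{i+2}, f′(x) = 2x + 12. Iterate:
  r_0 = 17 (mod 19)
  r_1 = 74 (mod 361)
  r_2 = 1879 (mod 6859)
Final: r = 1879 satisfies f(r) ≡ 0 mod 19^3.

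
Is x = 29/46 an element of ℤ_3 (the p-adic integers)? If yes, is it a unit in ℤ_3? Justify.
x ∈ ℤ_3^× (unit); v_3(x) = 0

ℤ_3 = {x ∈ ℚ_3 : v_3(x) ≥ 0} and ℤ_3^× = {x ∈ ℤ_3 : v_3(x) = 0}. Here v_3(29/46) = v_3(num) − v_3(den) = 0; compare against these criteria.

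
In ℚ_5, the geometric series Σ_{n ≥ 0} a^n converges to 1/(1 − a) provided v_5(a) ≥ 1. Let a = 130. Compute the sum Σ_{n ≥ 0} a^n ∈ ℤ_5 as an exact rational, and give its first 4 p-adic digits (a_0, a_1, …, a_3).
Σ a^n = 1/(1 − a) = -1/129;  first 4 digits = (1, 1, 1, 2)

v_5(a) = 1 ≥ 1, so the series converges in ℤ_5 to 1/(1 − a) = 1/(1 − 130) = -1/129. Expand this rational in ℤ_5: compute digits iteratively via d_i = x_i mod 5, x_{i+1} = (x_i − d_i)/5. The first 4 digits are (1, 1, 1, 2).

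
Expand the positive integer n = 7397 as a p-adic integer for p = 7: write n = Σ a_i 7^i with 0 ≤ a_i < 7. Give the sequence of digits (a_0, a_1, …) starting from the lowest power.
(a_0, a_1, …) = (5, 6, 3, 0, 3)

Repeated division by 7 gives the digits low-to-high: 7397 = 5 + 6·7^1 + 3·7^2 + 3·7^4. Digit sequence: (5, 6, 3, 0, 3).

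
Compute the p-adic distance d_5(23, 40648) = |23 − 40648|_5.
d_5(23, 40648) = 1/3125

Step 1 — x − y = 23 − 40648 = -40625. Step 2 — v_5(-40625) = 5 (factor: -40625 = −(5^5 · 13); the sign does not affect v_p). Step 3 — |x − y|_5 = 5^{-5} = 1/3125.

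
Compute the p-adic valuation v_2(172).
v_2(172) = 2

v_2(n) is the largest exponent k such that 2^k divides n. Factor out: 172 = 2^2 · 43. (Sign doesn't affect v_p.) So v_2(172) = 2.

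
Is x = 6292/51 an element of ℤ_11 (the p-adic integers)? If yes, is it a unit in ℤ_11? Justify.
x ∈ ℤ_11 but not a unit; v_11(x) = 2 > 0

ℤ_11 = {x ∈ ℚ_11 : v_11(x) ≥ 0} and ℤ_11^× = {x ∈ ℤ_11 : v_11(x) = 0}. Here v_11(6292/51) = v_11(num) − v_11(den) = 2; compare against these criteria.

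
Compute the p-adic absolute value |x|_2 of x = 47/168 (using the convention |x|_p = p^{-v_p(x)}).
|47/168|_2 = 8

Step 1 — compute v_2(x) by factoring powers of 2 out of the numerator and denominator: v_2(47/168) = -3. Step 2 — apply |x|_p = p^{-v_p(x)} = 2^{3} = 8.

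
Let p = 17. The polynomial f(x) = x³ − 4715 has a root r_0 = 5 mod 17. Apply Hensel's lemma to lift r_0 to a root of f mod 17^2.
r_1 = 124 (mod 289)

Hensel: r_{i+1} = r_i − f(r_i)/f′(r_i) mod 17^{i+2}, where f′(x) = 3x². Iterate:
  r_0 = 5 (mod 17)
  r_1 = 124 (mod 289)
Final: r = 124 with f(r) ≡ 0 mod 17^2.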